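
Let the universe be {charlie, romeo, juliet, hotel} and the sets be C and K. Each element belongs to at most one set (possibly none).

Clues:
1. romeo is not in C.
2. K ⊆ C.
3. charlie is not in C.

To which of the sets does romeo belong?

From (1): romeo ∉ C.
From (3): charlie ∉ C.
(2) contrapositive: charlie ∉ K.
(2) contrapositive: romeo ∉ K.

romeo: none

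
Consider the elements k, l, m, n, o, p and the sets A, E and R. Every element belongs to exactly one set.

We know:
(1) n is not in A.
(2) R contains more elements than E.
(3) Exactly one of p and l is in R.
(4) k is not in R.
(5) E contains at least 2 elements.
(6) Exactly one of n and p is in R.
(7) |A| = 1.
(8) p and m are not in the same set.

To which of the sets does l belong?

From (1): n ∉ A.
From (4): k ∉ R.
Suppose l ∈ A: no assignment then satisfies all the clues, so l ∉ A.

l: R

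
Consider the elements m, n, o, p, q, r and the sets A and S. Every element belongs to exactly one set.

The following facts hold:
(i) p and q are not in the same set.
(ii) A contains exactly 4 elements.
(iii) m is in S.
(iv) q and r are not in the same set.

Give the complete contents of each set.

A = {n, o, p, r}; S = {m, q}

From (iii): m ∈ S.
Suppose n ∉ A: no assignment then satisfies all the clues, so n ∈ A.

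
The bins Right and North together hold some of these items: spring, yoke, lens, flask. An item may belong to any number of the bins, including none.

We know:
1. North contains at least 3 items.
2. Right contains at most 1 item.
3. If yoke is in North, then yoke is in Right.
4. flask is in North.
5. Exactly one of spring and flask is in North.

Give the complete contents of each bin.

From (4): flask ∈ North.
(5) (exactly one): spring ∉ North.
(1): only 3 candidates remain for North, so all are in.
(3): yoke ∈ Right.
(2): Right already has 1, so the rest are out.

Right = {yoke}; North = {flask, lens, yoke}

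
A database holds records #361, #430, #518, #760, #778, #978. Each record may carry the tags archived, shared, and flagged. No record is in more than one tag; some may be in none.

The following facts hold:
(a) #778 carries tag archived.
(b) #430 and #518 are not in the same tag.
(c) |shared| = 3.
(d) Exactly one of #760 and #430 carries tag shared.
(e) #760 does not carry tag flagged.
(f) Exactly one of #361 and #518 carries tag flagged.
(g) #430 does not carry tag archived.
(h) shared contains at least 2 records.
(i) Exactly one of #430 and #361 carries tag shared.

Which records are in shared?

From (a): #778 ∈ archived.
From (e): #760 ∉ flagged.
From (g): #430 ∉ archived.
Suppose #361 ∉ shared: no assignment then satisfies all the clues, so #361 ∈ shared.

shared = {#361, #760, #978}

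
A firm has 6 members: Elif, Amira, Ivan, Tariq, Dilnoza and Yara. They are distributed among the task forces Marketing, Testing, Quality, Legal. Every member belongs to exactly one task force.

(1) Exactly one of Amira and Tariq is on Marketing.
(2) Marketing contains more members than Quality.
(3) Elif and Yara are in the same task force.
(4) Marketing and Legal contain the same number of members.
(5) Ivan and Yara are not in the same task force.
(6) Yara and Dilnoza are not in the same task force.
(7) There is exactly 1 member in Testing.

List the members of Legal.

Legal = {Elif, Yara}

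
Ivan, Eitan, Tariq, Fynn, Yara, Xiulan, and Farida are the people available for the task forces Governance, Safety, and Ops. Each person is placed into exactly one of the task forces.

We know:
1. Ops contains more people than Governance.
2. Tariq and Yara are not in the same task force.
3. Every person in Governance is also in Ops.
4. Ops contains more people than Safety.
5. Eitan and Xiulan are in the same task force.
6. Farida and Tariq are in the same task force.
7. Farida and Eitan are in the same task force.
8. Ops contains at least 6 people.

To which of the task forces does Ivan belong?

Ivan: Ops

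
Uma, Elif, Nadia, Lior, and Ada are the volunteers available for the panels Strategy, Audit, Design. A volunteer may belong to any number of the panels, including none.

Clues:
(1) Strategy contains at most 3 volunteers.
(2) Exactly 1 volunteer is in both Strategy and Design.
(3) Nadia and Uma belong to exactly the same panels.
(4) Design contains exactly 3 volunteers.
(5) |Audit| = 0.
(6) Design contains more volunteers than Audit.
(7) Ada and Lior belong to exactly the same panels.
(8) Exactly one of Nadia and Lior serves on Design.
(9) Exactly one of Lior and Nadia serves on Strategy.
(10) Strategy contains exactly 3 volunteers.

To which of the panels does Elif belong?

Elif: Design, Strategy

(5): Audit already has 0, so the rest are out.
Suppose Elif ∉ Strategy: no assignment then satisfies all the clues, so Elif ∈ Strategy.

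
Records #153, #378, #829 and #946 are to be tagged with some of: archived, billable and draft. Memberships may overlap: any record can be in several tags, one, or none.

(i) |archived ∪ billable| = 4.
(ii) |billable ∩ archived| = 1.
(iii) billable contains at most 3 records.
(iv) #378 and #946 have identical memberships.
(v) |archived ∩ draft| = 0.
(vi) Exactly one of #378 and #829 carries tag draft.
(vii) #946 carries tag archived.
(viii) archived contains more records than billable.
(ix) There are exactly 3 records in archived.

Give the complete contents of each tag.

archived = {#153, #378, #946}; billable = {#153, #829}; draft = {#829}

From (vii): #946 ∈ archived.
(iv): #378 matches #946: #378 ∈ archived.
Suppose #153 ∉ archived: no assignment then satisfies all the clues, so #153 ∈ archived.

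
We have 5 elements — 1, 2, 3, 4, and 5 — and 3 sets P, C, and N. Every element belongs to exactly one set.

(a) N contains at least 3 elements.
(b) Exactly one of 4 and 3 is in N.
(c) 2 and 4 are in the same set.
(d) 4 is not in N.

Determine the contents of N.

N = {1, 3, 5}

From (d): 4 ∉ N.
(b) (exactly one): 3 ∈ N.
(c): 2 matches 4: 2 ∉ N.
(a): only 3 candidates remain for N, so all are in.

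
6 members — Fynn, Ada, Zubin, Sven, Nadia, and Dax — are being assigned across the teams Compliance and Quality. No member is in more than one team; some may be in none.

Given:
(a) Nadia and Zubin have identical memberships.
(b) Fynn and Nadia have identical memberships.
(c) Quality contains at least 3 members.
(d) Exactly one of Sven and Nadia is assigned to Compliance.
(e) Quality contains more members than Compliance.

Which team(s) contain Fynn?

Fynn: Quality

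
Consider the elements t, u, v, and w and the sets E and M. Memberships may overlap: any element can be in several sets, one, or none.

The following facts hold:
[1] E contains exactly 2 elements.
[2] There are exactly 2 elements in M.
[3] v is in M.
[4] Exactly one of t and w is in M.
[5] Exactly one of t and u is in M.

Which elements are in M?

M = {t, v}

From (3): v ∈ M.
Suppose t ∉ M: no assignment then satisfies all the clues, so t ∈ M.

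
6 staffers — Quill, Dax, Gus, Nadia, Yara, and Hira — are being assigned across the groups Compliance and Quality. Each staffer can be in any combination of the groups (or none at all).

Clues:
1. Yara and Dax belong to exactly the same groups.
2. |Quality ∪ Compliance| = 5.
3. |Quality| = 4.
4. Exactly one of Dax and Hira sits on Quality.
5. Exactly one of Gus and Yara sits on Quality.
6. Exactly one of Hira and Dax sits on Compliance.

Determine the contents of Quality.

Quality = {Dax, Nadia, Quill, Yara}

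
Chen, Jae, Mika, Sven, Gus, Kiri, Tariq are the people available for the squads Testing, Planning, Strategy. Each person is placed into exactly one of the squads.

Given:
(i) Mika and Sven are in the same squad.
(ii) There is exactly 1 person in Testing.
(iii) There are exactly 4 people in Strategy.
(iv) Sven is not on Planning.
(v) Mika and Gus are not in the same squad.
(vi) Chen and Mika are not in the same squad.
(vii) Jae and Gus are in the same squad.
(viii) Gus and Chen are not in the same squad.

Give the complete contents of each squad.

Testing = {Chen}; Planning = {Gus, Jae}; Strategy = {Kiri, Mika, Sven, Tariq}

From (iv): Sven ∉ Planning.
(i): Mika matches Sven: Mika ∉ Planning.
Suppose Chen ∉ Testing: no assignment then satisfies all the clues, so Chen ∈ Testing.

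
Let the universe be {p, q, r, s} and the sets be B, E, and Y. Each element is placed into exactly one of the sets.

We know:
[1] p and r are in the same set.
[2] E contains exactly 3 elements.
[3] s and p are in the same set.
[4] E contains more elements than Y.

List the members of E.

E = {p, r, s}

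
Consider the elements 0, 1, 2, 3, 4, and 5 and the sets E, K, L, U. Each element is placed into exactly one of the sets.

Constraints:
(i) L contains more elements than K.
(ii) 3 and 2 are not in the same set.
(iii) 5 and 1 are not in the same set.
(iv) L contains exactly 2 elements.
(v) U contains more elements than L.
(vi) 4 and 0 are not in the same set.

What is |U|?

3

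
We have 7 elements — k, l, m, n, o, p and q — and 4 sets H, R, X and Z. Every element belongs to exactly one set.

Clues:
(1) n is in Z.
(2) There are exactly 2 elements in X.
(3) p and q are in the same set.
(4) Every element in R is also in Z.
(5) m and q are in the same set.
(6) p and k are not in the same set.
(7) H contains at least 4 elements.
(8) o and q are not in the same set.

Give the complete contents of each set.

H = {l, m, p, q}; R = {}; X = {k, o}; Z = {n}

From (1): n ∈ Z.
Suppose k ∈ H: no assignment then satisfies all the clues, so k ∉ H.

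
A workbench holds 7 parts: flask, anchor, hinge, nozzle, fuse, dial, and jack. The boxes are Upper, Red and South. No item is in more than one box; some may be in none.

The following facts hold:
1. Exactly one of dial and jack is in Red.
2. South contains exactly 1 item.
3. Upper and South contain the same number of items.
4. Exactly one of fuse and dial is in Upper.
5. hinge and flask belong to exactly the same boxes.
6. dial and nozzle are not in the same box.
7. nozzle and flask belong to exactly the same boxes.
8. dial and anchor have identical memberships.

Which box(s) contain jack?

jack: South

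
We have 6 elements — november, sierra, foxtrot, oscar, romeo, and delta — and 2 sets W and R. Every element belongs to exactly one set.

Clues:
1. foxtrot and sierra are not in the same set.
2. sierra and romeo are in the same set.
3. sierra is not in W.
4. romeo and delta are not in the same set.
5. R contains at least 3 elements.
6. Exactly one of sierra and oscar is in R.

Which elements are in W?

From (3): sierra ∉ W.
(2): romeo matches sierra: romeo ∉ W.
Only one set left: sierra ∈ R.
Only one set left: romeo ∈ R.
(1): foxtrot ∉ R.
(4): delta ∉ R.
(6) (exactly one): oscar ∉ R.
Only one set left: foxtrot ∈ W.
Only one set left: oscar ∈ W.
Only one set left: delta ∈ W.
(5): only 3 candidates remain for R, so all are in.

W = {delta, foxtrot, oscar}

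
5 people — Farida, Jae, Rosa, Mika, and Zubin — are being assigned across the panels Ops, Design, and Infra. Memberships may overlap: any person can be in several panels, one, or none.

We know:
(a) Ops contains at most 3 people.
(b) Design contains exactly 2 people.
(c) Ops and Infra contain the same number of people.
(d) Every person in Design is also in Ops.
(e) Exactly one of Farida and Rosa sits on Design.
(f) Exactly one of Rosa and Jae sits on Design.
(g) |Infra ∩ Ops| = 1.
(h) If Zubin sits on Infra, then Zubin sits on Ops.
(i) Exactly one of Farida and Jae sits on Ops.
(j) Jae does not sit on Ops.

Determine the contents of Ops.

Ops = {Farida, Rosa, Zubin}

From (j): Jae ∉ Ops.
(d) contrapositive: Jae ∉ Design.
(f) (exactly one): Rosa ∈ Design.
(i) (exactly one): Farida ∈ Ops.
(d) with Rosa ∈ Design: Rosa ∈ Ops.
(e) (exactly one): Farida ∉ Design.
Suppose Mika ∈ Ops: no assignment then satisfies all the clues, so Mika ∉ Ops.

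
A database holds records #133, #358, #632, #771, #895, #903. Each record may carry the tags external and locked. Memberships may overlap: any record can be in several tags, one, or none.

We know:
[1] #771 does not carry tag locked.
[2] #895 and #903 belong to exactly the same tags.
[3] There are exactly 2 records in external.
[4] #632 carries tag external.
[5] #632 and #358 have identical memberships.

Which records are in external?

external = {#358, #632}

From (1): #771 ∉ locked.
From (4): #632 ∈ external.
(5): #358 matches #632: #358 ∈ external.
(3): external already has 2, so the rest are out.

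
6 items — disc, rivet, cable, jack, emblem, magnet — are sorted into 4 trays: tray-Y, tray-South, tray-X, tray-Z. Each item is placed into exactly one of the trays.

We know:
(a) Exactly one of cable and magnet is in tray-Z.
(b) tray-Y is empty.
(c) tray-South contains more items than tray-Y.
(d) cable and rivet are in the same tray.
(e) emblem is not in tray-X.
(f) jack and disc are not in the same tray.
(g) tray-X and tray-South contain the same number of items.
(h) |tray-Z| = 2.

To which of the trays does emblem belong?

emblem: tray-South

From (e): emblem ∉ tray-X.
(b): tray-Y already has 0, so the rest are out.
Suppose emblem ∉ tray-South: no assignment then satisfies all the clues, so emblem ∈ tray-South.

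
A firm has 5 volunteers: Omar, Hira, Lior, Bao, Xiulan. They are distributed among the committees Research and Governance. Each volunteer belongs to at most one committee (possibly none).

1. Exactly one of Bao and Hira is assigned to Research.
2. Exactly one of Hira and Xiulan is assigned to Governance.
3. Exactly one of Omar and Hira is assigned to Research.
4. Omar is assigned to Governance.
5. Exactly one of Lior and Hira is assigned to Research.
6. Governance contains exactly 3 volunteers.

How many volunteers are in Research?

From (4): Omar ∈ Governance.
(3) (exactly one): Hira ∈ Research.
(5) (exactly one): Lior ∉ Research.
(1) (exactly one): Bao ∉ Research.
(2) (exactly one): Xiulan ∈ Governance.

1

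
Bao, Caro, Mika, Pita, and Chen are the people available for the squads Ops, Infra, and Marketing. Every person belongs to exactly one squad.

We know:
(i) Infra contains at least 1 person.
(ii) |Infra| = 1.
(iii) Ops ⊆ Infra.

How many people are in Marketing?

4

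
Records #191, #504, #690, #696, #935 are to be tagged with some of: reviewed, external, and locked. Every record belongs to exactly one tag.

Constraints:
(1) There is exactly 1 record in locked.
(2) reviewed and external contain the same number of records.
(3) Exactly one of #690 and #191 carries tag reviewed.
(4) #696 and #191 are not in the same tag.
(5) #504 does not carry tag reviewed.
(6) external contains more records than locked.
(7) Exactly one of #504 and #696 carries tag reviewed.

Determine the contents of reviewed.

From (5): #504 ∉ reviewed.
(7) (exactly one): #696 ∈ reviewed.
(4): #191 ∉ reviewed.
(3) (exactly one): #690 ∈ reviewed.
Suppose #935 ∈ reviewed: no assignment then satisfies all the clues, so #935 ∉ reviewed.

reviewed = {#690, #696}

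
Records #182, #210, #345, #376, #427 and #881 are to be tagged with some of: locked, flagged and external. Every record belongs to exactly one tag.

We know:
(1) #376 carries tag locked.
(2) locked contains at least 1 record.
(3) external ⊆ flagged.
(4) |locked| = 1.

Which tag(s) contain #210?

From (1): #376 ∈ locked.
(4): locked already has 1, so the rest are out.
Suppose #210 ∉ flagged: no assignment then satisfies all the clues, so #210 ∈ flagged.

#210: flagged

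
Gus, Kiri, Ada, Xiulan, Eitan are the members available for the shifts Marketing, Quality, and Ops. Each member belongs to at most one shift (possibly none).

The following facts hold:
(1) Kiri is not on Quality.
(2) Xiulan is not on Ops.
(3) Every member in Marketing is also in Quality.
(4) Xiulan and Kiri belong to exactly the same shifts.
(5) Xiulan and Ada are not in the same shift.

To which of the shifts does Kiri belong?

Kiri: none

From (1): Kiri ∉ Quality.
From (2): Xiulan ∉ Ops.
(3) contrapositive: Kiri ∉ Marketing.
(4): Xiulan matches Kiri: Xiulan ∉ Marketing.
(4): Xiulan matches Kiri: Xiulan ∉ Quality.
(4): Kiri matches Xiulan: Kiri ∉ Ops.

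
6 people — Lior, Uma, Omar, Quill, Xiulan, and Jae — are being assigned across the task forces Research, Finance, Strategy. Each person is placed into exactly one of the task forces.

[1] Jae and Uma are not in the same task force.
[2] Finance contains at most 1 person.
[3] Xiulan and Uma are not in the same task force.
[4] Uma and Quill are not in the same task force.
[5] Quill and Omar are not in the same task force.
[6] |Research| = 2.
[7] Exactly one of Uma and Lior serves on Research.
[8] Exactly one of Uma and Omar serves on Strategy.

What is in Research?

Research = {Lior, Quill}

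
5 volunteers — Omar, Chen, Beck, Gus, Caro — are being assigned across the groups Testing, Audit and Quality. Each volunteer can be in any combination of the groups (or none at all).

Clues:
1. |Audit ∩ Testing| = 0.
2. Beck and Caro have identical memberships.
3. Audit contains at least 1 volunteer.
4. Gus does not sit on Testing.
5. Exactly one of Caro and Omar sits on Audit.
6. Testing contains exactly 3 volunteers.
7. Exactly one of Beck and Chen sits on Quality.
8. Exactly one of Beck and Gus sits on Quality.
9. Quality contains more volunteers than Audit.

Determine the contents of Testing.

Testing = {Beck, Caro, Chen}

From (4): Gus ∉ Testing.
Suppose Omar ∈ Testing: no assignment then satisfies all the clues, so Omar ∉ Testing.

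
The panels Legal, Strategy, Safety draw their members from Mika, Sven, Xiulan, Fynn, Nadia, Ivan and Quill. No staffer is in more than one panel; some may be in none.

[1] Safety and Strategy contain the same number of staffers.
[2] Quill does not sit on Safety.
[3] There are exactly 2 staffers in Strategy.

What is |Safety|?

2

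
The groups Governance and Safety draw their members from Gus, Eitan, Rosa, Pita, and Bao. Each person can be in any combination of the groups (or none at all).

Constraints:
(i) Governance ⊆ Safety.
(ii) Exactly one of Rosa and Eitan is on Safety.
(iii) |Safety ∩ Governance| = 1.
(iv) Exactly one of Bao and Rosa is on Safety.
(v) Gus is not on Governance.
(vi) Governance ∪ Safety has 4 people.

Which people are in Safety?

Safety = {Bao, Eitan, Gus, Pita}

From (v): Gus ∉ Governance.
Suppose Gus ∉ Safety: no assignment then satisfies all the clues, so Gus ∈ Safety.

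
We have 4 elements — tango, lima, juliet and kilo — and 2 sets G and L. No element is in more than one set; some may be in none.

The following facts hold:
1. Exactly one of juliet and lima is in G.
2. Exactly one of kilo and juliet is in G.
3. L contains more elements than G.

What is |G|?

1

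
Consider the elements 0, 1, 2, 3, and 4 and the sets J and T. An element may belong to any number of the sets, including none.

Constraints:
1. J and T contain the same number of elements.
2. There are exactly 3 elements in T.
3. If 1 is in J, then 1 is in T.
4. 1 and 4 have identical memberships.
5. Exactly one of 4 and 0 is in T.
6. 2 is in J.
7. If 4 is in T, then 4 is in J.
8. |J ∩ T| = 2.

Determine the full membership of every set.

J = {1, 2, 4}; T = {1, 3, 4}

From (6): 2 ∈ J.
Suppose 0 ∈ J: no assignment then satisfies all the clues, so 0 ∉ J.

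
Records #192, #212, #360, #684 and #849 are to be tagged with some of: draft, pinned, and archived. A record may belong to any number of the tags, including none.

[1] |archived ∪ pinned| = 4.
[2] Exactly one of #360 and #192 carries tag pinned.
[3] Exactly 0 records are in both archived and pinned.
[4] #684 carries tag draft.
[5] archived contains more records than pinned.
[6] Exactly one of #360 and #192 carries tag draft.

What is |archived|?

3

From (4): #684 ∈ draft.
Suppose #212 ∈ pinned: no assignment then satisfies all the clues, so #212 ∉ pinned.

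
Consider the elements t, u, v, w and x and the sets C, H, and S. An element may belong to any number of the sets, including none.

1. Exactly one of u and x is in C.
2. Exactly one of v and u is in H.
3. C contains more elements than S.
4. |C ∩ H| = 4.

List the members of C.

C = {t, v, w, x}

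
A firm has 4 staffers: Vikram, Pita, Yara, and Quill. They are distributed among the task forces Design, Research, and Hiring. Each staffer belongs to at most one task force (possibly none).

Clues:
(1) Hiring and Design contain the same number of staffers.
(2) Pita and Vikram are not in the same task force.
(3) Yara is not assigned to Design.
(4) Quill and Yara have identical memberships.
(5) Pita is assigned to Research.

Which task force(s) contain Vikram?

Vikram: none

From (3): Yara ∉ Design.
From (5): Pita ∈ Research.
(2): Vikram ∉ Research.
(4): Quill matches Yara: Quill ∉ Design.
Suppose Vikram ∈ Design: no assignment then satisfies all the clues, so Vikram ∉ Design.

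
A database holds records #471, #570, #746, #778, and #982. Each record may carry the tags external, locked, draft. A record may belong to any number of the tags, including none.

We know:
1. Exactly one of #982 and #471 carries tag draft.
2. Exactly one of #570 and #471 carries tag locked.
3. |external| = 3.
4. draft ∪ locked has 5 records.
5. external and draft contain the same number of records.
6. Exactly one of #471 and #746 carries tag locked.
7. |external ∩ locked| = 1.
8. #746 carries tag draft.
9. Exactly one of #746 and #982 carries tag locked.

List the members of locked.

locked = {#471, #778, #982}

From (8): #746 ∈ draft.
Suppose #471 ∉ locked: no assignment then satisfies all the clues, so #471 ∈ locked.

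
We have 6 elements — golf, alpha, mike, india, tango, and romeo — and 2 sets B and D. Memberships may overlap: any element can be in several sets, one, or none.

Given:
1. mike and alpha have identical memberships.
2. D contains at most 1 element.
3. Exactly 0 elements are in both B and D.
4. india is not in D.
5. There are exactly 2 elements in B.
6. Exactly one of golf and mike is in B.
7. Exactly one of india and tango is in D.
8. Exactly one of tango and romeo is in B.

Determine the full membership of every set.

B = {golf, romeo}; D = {tango}

From (4): india ∉ D.
(7) (exactly one): tango ∈ D.
(2): D already has 1, so the rest are out.
Suppose golf ∉ B: no assignment then satisfies all the clues, so golf ∈ B.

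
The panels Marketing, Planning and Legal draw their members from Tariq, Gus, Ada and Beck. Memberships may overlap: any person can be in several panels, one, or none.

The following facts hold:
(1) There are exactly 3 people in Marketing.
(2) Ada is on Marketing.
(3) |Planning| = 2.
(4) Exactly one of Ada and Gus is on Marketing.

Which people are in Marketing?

From (2): Ada ∈ Marketing.
(4) (exactly one): Gus ∉ Marketing.
(1): only 3 candidates remain for Marketing, so all are in.

Marketing = {Ada, Beck, Tariq}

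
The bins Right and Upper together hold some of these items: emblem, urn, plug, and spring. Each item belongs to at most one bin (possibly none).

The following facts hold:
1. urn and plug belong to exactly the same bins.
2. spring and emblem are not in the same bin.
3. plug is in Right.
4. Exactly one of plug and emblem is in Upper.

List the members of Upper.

Upper = {emblem}

From (3): plug ∈ Right.
(1): urn matches plug: urn ∈ Right.
(4) (exactly one): emblem ∈ Upper.
(2): spring ∉ Upper.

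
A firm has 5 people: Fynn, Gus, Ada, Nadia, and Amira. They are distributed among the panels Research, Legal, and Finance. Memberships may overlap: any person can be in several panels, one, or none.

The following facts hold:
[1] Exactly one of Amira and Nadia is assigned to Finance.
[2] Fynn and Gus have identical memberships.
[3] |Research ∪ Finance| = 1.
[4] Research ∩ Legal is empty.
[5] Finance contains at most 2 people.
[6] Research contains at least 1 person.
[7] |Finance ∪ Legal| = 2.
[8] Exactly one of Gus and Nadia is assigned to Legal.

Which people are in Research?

Research = {Amira}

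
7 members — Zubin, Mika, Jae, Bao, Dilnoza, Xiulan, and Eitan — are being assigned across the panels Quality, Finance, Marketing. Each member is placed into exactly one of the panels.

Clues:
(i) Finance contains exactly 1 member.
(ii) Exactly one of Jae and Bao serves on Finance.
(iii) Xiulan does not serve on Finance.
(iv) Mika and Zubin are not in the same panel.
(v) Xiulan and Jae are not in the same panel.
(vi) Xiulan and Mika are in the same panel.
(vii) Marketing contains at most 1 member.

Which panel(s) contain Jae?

Jae: Finance

From (iii): Xiulan ∉ Finance.
(vi): Mika matches Xiulan: Mika ∉ Finance.
Suppose Jae ∈ Quality: no assignment then satisfies all the clues, so Jae ∉ Quality.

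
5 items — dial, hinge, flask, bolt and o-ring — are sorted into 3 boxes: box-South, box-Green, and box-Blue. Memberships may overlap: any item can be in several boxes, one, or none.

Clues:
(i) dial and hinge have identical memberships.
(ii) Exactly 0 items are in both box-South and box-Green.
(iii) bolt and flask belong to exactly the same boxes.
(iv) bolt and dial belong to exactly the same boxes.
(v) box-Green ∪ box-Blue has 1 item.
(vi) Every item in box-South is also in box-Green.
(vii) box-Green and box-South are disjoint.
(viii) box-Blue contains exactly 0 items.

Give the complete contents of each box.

box-South = {}; box-Green = {o-ring}; box-Blue = {}

(viii): box-Blue already has 0, so the rest are out.
Suppose dial ∈ box-South: no assignment then satisfies all the clues, so dial ∉ box-South.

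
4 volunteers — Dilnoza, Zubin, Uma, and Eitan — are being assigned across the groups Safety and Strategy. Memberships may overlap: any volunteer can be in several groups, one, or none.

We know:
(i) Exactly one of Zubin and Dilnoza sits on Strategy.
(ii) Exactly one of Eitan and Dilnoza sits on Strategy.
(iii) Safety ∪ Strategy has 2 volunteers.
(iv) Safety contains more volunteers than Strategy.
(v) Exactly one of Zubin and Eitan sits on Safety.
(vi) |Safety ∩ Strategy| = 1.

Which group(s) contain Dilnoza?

Dilnoza: Safety, Strategy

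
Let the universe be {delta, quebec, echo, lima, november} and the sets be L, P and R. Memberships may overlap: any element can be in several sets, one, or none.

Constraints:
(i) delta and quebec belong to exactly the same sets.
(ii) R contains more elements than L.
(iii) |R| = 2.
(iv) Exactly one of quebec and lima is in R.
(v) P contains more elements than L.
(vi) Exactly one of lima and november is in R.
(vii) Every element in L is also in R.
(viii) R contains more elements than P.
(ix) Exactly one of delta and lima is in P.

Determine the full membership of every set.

L = {}; P = {lima}; R = {echo, lima}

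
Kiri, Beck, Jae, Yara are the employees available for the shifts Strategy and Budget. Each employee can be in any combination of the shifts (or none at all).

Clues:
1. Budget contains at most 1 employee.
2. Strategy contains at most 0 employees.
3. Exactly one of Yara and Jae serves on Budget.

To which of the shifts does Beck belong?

(2): Strategy already has 0, so the rest are out.
Suppose Beck ∈ Budget: no assignment then satisfies all the clues, so Beck ∉ Budget.

Beck: none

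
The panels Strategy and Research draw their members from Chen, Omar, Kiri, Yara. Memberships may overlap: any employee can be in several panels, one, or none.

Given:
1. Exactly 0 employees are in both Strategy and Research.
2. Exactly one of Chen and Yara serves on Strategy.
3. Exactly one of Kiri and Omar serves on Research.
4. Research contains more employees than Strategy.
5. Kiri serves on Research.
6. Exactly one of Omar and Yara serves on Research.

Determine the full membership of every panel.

Strategy = {Chen}; Research = {Kiri, Yara}

From (5): Kiri ∈ Research.
(3) (exactly one): Omar ∉ Research.
(6) (exactly one): Yara ∈ Research.
Suppose Chen ∉ Strategy: no assignment then satisfies all the clues, so Chen ∈ Strategy.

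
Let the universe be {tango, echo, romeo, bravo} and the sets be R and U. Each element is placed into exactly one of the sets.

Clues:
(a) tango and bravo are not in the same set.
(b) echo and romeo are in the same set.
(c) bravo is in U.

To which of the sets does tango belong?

From (c): bravo ∈ U.
(a): tango ∉ U.
Only one set left: tango ∈ R.

tango: R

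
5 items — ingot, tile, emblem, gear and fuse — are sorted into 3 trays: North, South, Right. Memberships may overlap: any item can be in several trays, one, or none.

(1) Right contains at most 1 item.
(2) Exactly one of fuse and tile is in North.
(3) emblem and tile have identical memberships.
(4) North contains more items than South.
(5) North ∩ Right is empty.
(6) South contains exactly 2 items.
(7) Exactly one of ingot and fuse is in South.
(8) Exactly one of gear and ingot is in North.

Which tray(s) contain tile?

tile: North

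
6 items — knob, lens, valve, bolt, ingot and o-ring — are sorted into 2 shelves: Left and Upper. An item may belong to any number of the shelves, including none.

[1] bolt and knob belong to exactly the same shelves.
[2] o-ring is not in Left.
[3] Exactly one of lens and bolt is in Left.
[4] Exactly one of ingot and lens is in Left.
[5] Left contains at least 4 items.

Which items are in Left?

Left = {bolt, ingot, knob, valve}

From (2): o-ring ∉ Left.
Suppose knob ∉ Left: no assignment then satisfies all the clues, so knob ∈ Left.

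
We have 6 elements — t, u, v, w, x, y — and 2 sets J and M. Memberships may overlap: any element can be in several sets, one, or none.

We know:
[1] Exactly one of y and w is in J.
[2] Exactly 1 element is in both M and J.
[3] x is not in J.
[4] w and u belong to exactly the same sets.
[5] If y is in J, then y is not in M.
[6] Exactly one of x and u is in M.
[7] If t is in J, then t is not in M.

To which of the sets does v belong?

v: J, M

From (3): x ∉ J.
Suppose v ∉ J: no assignment then satisfies all the clues, so v ∈ J.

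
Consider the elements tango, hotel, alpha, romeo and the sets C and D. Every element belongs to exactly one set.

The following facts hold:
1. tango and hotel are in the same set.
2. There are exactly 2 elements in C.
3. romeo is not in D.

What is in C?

C = {alpha, romeo}

From (3): romeo ∉ D.
Only one set left: romeo ∈ C.
Suppose tango ∈ C: no assignment then satisfies all the clues, so tango ∉ C.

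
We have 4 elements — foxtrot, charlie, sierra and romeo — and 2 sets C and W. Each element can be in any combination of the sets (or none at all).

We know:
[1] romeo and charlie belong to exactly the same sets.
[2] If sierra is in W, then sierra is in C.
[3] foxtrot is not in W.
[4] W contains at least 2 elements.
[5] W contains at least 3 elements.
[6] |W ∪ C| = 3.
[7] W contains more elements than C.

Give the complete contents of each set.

From (3): foxtrot ∉ W.
(5): only 3 candidates remain for W, so all are in.
(2): sierra ∈ C.
Suppose foxtrot ∈ C: no assignment then satisfies all the clues, so foxtrot ∉ C.

C = {sierra}; W = {charlie, romeo, sierra}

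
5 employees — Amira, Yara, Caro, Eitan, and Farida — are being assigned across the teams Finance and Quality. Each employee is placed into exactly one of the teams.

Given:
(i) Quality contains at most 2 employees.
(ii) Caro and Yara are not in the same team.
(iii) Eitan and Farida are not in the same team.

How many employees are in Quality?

2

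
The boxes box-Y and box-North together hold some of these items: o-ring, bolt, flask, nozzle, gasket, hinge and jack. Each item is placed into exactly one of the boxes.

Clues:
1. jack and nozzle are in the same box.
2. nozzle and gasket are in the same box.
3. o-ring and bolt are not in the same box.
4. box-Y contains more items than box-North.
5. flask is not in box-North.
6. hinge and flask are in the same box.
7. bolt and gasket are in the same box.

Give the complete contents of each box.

box-Y = {bolt, flask, gasket, hinge, jack, nozzle}; box-North = {o-ring}

From (5): flask ∉ box-North.
(6): hinge matches flask: hinge ∉ box-North.
Only one box left: flask ∈ box-Y.
Only one box left: hinge ∈ box-Y.
Suppose o-ring ∈ box-Y: no assignment then satisfies all the clues, so o-ring ∉ box-Y.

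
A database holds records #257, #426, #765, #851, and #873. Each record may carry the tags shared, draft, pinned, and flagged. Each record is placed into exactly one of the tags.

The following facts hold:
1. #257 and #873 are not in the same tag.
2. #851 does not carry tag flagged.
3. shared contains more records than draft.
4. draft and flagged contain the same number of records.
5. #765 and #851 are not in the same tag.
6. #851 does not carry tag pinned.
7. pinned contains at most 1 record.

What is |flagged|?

1

From (2): #851 ∉ flagged.
From (6): #851 ∉ pinned.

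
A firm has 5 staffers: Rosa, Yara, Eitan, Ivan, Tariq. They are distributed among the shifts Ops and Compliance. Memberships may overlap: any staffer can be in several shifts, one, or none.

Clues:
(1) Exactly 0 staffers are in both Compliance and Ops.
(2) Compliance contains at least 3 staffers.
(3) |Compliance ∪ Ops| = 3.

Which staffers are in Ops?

Ops = {}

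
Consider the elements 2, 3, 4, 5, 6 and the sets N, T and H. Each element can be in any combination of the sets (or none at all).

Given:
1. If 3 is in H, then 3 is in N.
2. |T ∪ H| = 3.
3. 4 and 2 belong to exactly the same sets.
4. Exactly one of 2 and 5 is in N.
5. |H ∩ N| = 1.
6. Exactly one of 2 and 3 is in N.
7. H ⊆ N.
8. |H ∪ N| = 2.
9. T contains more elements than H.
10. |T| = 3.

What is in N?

N = {3, 5}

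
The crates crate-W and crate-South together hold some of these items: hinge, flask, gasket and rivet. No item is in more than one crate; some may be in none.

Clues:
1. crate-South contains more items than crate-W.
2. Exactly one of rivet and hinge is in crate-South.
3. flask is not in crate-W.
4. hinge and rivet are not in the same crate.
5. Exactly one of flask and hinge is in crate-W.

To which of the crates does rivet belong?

From (3): flask ∉ crate-W.
(5) (exactly one): hinge ∈ crate-W.
(2) (exactly one): rivet ∈ crate-South.

rivet: crate-South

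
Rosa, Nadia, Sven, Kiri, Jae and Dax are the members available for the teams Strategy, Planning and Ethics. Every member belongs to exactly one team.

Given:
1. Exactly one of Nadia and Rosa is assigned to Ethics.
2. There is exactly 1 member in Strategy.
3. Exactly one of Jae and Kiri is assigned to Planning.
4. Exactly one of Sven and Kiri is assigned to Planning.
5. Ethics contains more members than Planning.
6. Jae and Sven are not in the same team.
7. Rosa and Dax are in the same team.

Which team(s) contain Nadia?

Nadia: Planning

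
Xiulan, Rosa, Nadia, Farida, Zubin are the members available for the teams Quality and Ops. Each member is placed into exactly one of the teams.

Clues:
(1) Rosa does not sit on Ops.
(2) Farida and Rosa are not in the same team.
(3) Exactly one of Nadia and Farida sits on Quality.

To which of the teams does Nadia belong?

Nadia: Quality

From (1): Rosa ∉ Ops.
Only one team left: Rosa ∈ Quality.
(2): Farida ∉ Quality.
(3) (exactly one): Nadia ∈ Quality.
Only one team left: Farida ∈ Ops.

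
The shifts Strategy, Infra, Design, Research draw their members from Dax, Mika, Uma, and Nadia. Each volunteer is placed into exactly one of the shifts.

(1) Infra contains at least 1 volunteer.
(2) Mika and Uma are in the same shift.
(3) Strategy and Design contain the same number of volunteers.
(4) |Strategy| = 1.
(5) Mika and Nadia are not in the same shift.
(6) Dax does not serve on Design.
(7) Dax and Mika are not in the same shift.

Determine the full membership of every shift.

Strategy = {Dax}; Infra = {Mika, Uma}; Design = {Nadia}; Research = {}

From (6): Dax ∉ Design.
Suppose Dax ∉ Strategy: no assignment then satisfies all the clues, so Dax ∈ Strategy.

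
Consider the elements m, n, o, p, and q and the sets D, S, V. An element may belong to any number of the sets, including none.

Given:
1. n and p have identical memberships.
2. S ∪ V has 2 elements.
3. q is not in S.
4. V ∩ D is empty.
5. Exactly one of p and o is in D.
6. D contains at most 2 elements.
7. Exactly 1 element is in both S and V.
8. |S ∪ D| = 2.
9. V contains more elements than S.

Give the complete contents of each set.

D = {o}; S = {m}; V = {m, q}

From (3): q ∉ S.
Suppose m ∈ D: no assignment then satisfies all the clues, so m ∉ D.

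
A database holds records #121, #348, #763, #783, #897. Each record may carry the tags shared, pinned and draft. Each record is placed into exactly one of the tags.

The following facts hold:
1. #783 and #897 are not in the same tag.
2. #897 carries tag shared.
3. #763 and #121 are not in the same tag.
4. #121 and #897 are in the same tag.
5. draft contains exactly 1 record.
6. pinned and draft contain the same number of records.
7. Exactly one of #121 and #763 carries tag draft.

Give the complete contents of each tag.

From (2): #897 ∈ shared.
(1): #783 ∉ shared.
(4): #121 matches #897: #121 ∈ shared.
(7) (exactly one): #763 ∈ draft.
(5): draft already has 1, so the rest are out.
Only one tag left: #783 ∈ pinned.
Suppose #348 ∉ shared: no assignment then satisfies all the clues, so #348 ∈ shared.

shared = {#121, #348, #897}; pinned = {#783}; draft = {#763}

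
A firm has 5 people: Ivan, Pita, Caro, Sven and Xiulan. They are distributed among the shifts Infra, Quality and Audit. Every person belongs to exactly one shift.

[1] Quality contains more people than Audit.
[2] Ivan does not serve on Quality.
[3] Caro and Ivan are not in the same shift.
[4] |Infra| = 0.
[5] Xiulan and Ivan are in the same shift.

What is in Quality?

Quality = {Caro, Pita, Sven}

From (2): Ivan ∉ Quality.
(4): Infra already has 0, so the rest are out.
(5): Xiulan matches Ivan: Xiulan ∉ Quality.
Only one shift left: Ivan ∈ Audit.
Only one shift left: Xiulan ∈ Audit.
(3): Caro ∉ Audit.
Only one shift left: Caro ∈ Quality.
Suppose Pita ∉ Quality: no assignment then satisfies all the clues, so Pita ∈ Quality.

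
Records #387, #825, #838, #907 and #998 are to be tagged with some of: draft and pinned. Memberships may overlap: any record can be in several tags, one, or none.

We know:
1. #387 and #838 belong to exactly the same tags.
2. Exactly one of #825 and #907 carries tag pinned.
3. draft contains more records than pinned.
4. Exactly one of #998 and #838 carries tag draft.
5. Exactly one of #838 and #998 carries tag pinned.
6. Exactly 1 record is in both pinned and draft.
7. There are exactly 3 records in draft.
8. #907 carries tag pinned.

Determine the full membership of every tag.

draft = {#387, #838, #907}; pinned = {#907, #998}

From (8): #907 ∈ pinned.
(2) (exactly one): #825 ∉ pinned.
Suppose #387 ∉ draft: no assignment then satisfies all the clues, so #387 ∈ draft.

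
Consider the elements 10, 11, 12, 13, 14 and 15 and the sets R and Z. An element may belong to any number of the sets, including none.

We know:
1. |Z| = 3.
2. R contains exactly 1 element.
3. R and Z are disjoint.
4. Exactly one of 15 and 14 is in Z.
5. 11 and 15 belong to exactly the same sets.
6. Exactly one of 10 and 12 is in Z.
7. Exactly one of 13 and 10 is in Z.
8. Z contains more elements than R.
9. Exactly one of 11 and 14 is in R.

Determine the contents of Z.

Z = {10, 11, 15}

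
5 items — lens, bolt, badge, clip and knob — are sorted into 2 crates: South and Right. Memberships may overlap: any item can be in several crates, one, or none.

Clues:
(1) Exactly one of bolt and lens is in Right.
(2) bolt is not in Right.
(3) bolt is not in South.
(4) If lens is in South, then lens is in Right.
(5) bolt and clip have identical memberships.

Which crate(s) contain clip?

From (2): bolt ∉ Right.
From (3): bolt ∉ South.
(1) (exactly one): lens ∈ Right.
(5): clip matches bolt: clip ∉ South.
(5): clip matches bolt: clip ∉ Right.

clip: none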